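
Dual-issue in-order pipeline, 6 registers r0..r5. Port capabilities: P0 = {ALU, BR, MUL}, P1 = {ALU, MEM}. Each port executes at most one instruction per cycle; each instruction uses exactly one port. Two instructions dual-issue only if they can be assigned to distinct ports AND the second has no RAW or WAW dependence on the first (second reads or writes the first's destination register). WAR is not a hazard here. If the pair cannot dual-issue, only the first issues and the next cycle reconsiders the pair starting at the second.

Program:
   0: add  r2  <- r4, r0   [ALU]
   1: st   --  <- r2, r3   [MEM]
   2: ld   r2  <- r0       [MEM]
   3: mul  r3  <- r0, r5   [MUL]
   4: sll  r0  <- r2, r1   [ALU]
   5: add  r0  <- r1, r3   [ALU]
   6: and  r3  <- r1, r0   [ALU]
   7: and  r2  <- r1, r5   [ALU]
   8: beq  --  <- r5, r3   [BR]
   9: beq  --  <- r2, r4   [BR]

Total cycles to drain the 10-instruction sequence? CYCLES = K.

[0] i0  add  -- RAW r2
[1] i1  st  -- no-port MEM/MEM
[2] i2+i3  ld;mul  -- pair
[3] i4  sll  -- WAW r0
[4] i5  add  -- RAW r0
[5] i6+i7  and;and  -- pair
[6] i8  beq  -- no-port BR/BR
[7] i9  beq  -- tail

CYCLES = 8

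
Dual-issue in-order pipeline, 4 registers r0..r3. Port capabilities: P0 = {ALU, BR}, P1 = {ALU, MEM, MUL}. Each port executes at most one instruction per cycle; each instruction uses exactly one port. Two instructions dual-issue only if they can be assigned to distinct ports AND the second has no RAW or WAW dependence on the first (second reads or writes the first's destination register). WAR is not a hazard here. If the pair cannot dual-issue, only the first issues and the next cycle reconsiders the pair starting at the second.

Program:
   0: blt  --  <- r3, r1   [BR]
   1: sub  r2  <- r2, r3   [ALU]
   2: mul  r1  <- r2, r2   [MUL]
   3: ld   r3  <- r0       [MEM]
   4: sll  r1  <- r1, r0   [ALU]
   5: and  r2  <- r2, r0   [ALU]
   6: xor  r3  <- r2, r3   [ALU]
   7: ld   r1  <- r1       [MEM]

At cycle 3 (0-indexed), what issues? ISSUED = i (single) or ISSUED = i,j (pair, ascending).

ISSUED = 5

#0 head=0: blt.BR/sub.ALU i0/i1 2-wide
#1 head=2: mul.MUL i2 no-port MUL/MEM
#2 head=3: ld.MEM/sll.ALU i3/i4 2-wide
#3 head=5: and.ALU i5 RAW r2
#4 head=6: xor.ALU/ld.MEM i6/i7 2-wide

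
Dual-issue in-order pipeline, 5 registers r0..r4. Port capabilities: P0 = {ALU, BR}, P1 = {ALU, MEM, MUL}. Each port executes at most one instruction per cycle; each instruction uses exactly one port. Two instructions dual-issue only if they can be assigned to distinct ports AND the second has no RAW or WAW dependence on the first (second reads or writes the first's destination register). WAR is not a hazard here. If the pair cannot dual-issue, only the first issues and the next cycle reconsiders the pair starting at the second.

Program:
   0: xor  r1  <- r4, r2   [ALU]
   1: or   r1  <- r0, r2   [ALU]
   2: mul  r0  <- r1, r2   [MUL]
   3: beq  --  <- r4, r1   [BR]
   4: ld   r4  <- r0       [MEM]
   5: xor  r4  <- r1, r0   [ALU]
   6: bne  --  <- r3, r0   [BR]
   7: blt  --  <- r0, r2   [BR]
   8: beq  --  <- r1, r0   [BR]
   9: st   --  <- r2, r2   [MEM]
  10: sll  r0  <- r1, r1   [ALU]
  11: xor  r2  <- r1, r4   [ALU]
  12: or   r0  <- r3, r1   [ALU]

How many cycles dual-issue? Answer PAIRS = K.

  cy0 -> i0 (xor) WAW r1
  cy1 -> i1 (or) RAW r1
  cy2 -> i2&i3 (mul/beq) dual
  cy3 -> i4 (ld) WAW r4
  cy4 -> i5&i6 (xor/bne) dual
  cy5 -> i7 (blt) no-port BR/BR
  cy6 -> i8&i9 (beq/st) dual
  cy7 -> i10&i11 (sll/xor) dual
  cy8 -> i12 (or) tail

PAIRS = 4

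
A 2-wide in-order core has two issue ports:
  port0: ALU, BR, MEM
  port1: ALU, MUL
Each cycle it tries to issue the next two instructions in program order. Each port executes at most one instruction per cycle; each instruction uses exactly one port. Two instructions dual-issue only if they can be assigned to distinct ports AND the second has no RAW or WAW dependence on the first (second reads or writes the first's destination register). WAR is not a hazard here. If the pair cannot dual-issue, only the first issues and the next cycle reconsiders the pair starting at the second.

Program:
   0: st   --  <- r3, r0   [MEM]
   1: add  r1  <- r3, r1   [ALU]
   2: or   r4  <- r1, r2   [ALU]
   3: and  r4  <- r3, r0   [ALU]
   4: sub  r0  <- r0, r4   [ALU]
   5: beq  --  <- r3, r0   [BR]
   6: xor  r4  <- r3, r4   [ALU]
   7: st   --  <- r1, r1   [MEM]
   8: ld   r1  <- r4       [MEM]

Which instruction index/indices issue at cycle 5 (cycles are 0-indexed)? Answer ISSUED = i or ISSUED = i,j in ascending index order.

#0 head=0: st+add i0,i1 pair
#1 head=2: or i2 WAW r4
#2 head=3: and i3 RAW r4
#3 head=4: sub i4 RAW r0
#4 head=5: beq+xor i5,i6 pair
#5 head=7: st i7 no-port MEM/MEM
#6 head=8: ld i8 tail

ISSUED = 7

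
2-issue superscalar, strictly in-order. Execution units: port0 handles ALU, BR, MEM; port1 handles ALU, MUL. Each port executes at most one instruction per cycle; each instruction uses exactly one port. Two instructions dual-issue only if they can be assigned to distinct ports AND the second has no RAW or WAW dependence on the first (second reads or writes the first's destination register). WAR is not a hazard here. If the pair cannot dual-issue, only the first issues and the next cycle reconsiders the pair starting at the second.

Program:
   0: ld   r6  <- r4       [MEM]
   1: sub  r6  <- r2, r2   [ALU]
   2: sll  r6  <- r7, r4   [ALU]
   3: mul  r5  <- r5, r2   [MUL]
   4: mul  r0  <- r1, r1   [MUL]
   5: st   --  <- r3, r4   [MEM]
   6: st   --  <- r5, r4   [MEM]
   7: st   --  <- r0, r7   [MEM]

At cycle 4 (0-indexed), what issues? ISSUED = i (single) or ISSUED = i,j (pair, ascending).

c0: i0 ld.MEM  WAW r6
c1: i1 sub.ALU  WAW r6
c2: i2/i3 sll.ALU/mul.MUL  2-wide
c3: i4/i5 mul.MUL/st.MEM  2-wide
c4: i6 st.MEM  no-port MEM/MEM
c5: i7 st.MEM  tail

ISSUED = 6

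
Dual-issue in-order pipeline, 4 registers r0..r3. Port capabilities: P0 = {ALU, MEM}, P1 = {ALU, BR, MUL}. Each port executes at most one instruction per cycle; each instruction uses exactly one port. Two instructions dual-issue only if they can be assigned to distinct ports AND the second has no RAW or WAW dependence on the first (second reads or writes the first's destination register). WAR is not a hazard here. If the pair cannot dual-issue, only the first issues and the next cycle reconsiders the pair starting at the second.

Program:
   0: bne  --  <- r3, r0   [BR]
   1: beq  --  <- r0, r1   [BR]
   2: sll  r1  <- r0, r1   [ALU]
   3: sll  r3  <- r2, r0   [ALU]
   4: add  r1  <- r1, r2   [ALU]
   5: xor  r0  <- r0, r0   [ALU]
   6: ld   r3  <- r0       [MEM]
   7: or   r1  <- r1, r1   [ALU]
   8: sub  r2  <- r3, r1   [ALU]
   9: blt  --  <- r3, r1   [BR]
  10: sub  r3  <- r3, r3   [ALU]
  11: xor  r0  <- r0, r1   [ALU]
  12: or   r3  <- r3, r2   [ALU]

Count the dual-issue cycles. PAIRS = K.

c0: i0 bne.BR  no-port BR/BR
c1: i1,i2 beq.BR;sll.ALU  dual
c2: i3,i4 sll.ALU;add.ALU  dual
c3: i5 xor.ALU  RAW r0
c4: i6,i7 ld.MEM;or.ALU  dual
c5: i8,i9 sub.ALU;blt.BR  dual
c6: i10,i11 sub.ALU;xor.ALU  dual
c7: i12 or.ALU  tail

PAIRS = 5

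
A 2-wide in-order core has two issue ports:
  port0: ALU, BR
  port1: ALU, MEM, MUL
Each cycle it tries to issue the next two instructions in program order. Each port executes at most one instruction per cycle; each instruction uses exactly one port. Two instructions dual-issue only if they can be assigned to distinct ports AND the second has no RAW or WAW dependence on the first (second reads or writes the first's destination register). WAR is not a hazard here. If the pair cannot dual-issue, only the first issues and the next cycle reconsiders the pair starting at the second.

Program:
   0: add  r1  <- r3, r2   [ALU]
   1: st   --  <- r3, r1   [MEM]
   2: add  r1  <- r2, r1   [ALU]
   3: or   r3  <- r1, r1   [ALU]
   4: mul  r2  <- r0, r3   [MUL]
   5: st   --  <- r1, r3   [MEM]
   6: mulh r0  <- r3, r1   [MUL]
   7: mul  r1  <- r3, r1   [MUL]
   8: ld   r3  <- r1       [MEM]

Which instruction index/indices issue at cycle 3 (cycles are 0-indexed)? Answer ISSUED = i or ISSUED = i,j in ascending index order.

  cy0 -> i0 (add.ALU) RAW r1
  cy1 -> i1&i2 (st.MEM;add.ALU) dual
  cy2 -> i3 (or.ALU) RAW r3
  cy3 -> i4 (mul.MUL) no-port MUL/MEM
  cy4 -> i5 (st.MEM) no-port MEM/MUL
  cy5 -> i6 (mulh.MUL) no-port MUL/MUL
  cy6 -> i7 (mul.MUL) no-port MUL/MEM
  cy7 -> i8 (ld.MEM) tail

ISSUED = 4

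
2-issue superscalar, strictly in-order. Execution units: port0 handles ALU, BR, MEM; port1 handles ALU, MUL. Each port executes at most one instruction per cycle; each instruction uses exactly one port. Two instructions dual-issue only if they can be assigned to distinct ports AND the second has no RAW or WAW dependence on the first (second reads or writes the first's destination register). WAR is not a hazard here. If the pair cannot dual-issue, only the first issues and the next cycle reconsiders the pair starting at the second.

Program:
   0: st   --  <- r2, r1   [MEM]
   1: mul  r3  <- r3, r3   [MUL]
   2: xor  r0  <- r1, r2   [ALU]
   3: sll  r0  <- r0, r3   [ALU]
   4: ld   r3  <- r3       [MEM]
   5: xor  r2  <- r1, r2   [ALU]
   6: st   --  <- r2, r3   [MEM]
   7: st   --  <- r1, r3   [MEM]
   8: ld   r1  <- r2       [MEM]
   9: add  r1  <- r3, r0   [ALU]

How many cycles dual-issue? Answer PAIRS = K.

[0] i0/i1  st.MEM;mul.MUL  -- dual
[1] i2  xor.ALU  -- RAW+WAW r0
[2] i3/i4  sll.ALU;ld.MEM  -- dual
[3] i5  xor.ALU  -- RAW r2
[4] i6  st.MEM  -- no-port MEM/MEM
[5] i7  st.MEM  -- no-port MEM/MEM
[6] i8  ld.MEM  -- WAW r1
[7] i9  add.ALU  -- tail

PAIRS = 2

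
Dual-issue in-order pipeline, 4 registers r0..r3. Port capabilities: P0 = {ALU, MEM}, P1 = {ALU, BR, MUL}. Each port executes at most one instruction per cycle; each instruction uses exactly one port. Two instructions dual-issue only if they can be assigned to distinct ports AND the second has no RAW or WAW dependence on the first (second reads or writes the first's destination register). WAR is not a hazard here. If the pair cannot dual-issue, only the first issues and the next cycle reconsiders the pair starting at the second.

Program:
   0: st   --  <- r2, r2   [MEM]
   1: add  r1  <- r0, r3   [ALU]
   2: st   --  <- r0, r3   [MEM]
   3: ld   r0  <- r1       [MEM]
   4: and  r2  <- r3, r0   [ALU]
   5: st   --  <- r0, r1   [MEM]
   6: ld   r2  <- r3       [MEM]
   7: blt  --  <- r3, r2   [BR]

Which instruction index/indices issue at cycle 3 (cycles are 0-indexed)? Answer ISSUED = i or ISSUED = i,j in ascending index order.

  cy0 -> i0&i1 (st.MEM/add.ALU) pair
  cy1 -> i2 (st.MEM) no-port MEM/MEM
  cy2 -> i3 (ld.MEM) RAW r0
  cy3 -> i4&i5 (and.ALU/st.MEM) pair
  cy4 -> i6 (ld.MEM) RAW r2
  cy5 -> i7 (blt.BR) tail

ISSUED = 4,5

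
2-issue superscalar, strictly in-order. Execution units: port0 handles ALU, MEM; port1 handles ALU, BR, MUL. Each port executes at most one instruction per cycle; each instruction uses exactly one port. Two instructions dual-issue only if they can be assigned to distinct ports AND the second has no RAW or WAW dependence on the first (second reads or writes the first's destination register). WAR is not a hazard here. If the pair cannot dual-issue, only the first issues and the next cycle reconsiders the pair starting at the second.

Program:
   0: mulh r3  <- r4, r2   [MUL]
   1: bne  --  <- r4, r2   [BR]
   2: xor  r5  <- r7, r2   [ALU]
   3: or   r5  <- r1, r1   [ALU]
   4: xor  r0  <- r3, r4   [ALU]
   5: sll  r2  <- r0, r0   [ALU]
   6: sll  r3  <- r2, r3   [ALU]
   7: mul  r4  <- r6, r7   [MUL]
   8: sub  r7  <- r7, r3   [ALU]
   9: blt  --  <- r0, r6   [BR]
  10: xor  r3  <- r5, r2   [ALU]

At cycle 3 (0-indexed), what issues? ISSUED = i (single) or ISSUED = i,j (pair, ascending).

ISSUED = 5

#0 head=0: mulh i0 no-port MUL/BR
#1 head=1: bne xor i1,i2 2-wide
#2 head=3: or xor i3,i4 2-wide
#3 head=5: sll i5 RAW r2
#4 head=6: sll mul i6,i7 2-wide
#5 head=8: sub blt i8,i9 2-wide
#6 head=10: xor i10 tail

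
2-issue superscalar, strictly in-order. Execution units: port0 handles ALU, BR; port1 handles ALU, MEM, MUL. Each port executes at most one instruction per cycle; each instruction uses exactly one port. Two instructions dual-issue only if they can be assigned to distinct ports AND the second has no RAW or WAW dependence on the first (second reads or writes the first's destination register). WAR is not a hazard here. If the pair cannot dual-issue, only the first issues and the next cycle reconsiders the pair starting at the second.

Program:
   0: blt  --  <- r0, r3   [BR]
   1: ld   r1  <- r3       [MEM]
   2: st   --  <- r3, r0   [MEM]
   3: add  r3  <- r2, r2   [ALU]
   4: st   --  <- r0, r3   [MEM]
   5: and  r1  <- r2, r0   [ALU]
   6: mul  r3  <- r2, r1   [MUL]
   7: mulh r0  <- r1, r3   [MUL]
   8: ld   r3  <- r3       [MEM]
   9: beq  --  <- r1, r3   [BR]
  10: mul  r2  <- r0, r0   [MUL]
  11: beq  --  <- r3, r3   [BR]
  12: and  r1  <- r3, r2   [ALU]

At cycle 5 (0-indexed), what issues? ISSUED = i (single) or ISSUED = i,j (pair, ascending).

ISSUED = 8

c0: i0/i1 blt+ld  pair
c1: i2/i3 st+add  pair
c2: i4/i5 st+and  pair
c3: i6 mul  no-port MUL/MUL
c4: i7 mulh  no-port MUL/MEM
c5: i8 ld  RAW r3
c6: i9/i10 beq+mul  pair
c7: i11/i12 beq+and  pair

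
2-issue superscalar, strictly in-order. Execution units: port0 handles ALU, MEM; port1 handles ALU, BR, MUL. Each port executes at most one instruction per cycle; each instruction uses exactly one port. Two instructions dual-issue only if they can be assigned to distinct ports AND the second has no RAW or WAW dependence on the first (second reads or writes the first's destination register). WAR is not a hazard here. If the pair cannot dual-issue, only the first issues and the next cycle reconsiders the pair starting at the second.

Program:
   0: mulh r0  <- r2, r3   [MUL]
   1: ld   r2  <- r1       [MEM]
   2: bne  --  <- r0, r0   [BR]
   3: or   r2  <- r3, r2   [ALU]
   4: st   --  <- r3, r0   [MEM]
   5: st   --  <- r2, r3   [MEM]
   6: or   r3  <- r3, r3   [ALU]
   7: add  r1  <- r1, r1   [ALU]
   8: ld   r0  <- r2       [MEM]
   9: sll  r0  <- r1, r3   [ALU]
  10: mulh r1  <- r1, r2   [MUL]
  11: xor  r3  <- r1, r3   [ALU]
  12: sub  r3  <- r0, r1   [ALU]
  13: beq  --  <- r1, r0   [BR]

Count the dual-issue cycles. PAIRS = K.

t=0 i0/i1:mulh.MUL+ld.MEM ; pair
t=1 i2/i3:bne.BR+or.ALU ; pair
t=2 i4:st.MEM ; no-port MEM/MEM
t=3 i5/i6:st.MEM+or.ALU ; pair
t=4 i7/i8:add.ALU+ld.MEM ; pair
t=5 i9/i10:sll.ALU+mulh.MUL ; pair
t=6 i11:xor.ALU ; WAW r3
t=7 i12/i13:sub.ALU+beq.BR ; pair

PAIRS = 6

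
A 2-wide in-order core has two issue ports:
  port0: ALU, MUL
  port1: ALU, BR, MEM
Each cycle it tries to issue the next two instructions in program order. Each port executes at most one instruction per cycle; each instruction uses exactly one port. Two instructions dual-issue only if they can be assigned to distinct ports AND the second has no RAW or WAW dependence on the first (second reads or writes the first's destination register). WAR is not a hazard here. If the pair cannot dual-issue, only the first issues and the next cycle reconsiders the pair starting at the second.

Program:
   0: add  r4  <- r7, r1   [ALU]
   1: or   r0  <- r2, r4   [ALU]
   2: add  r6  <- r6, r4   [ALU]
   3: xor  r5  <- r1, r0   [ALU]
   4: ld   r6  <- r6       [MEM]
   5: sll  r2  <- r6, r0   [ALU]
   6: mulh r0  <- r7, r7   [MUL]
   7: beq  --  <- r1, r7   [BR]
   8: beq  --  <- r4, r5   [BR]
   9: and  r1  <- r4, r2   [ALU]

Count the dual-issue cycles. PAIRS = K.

PAIRS = 4

t=0 i0:add.ALU ; RAW r4
t=1 i1+i2:or.ALU+add.ALU ; 2-wide
t=2 i3+i4:xor.ALU+ld.MEM ; 2-wide
t=3 i5+i6:sll.ALU+mulh.MUL ; 2-wide
t=4 i7:beq.BR ; no-port BR/BR
t=5 i8+i9:beq.BR+and.ALU ; 2-wide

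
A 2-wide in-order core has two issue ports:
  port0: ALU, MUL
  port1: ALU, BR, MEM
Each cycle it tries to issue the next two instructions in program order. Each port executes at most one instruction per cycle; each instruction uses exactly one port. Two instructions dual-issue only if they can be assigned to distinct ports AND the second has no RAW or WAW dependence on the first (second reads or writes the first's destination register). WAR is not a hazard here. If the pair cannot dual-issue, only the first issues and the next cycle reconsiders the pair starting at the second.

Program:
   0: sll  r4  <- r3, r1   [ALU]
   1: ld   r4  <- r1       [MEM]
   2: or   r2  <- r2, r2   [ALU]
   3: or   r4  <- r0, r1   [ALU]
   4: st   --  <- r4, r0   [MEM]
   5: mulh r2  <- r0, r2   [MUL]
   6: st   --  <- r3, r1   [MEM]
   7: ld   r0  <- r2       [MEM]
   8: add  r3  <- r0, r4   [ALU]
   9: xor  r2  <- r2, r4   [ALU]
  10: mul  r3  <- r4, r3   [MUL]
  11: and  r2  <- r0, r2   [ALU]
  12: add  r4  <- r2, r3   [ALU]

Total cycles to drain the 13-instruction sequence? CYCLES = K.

[0] i0  sll  -- WAW r4
[1] i1,i2  ld or  -- 2-wide
[2] i3  or  -- RAW r4
[3] i4,i5  st mulh  -- 2-wide
[4] i6  st  -- no-port MEM/MEM
[5] i7  ld  -- RAW r0
[6] i8,i9  add xor  -- 2-wide
[7] i10,i11  mul and  -- 2-wide
[8] i12  add  -- tail

CYCLES = 9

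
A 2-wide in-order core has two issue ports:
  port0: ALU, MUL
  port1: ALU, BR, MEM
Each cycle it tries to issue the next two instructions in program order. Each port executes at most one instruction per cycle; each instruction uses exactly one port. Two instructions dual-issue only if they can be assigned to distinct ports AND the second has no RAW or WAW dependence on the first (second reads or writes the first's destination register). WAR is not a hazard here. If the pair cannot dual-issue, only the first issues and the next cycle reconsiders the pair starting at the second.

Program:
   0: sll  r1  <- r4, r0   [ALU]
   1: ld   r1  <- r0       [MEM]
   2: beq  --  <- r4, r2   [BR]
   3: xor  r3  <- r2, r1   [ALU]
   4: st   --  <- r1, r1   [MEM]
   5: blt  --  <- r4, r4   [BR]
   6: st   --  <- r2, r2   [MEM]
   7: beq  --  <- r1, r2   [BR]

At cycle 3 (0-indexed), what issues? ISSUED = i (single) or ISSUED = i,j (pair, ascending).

ISSUED = 4

#0 head=0: sll i0 WAW r1
#1 head=1: ld i1 no-port MEM/BR
#2 head=2: beq+xor i2,i3 2-wide
#3 head=4: st i4 no-port MEM/BR
#4 head=5: blt i5 no-port BR/MEM
#5 head=6: st i6 no-port MEM/BR
#6 head=7: beq i7 tail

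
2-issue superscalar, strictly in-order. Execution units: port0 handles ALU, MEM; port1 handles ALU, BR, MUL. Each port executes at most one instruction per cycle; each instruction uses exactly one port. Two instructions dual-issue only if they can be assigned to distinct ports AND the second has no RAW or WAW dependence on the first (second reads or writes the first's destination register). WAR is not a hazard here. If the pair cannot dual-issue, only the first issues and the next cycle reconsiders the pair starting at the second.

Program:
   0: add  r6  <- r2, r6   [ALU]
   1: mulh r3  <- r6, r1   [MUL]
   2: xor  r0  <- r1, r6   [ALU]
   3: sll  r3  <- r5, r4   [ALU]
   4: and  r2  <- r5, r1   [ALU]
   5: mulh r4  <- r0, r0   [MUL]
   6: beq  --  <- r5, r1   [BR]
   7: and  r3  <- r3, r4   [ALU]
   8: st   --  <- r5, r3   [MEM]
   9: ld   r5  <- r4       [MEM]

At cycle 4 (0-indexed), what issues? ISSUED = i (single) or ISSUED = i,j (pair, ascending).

  cy0 -> i0 (add.ALU) RAW r6
  cy1 -> i1&i2 (mulh.MUL xor.ALU) 2-wide
  cy2 -> i3&i4 (sll.ALU and.ALU) 2-wide
  cy3 -> i5 (mulh.MUL) no-port MUL/BR
  cy4 -> i6&i7 (beq.BR and.ALU) 2-wide
  cy5 -> i8 (st.MEM) no-port MEM/MEM
  cy6 -> i9 (ld.MEM) tail

ISSUED = 6,7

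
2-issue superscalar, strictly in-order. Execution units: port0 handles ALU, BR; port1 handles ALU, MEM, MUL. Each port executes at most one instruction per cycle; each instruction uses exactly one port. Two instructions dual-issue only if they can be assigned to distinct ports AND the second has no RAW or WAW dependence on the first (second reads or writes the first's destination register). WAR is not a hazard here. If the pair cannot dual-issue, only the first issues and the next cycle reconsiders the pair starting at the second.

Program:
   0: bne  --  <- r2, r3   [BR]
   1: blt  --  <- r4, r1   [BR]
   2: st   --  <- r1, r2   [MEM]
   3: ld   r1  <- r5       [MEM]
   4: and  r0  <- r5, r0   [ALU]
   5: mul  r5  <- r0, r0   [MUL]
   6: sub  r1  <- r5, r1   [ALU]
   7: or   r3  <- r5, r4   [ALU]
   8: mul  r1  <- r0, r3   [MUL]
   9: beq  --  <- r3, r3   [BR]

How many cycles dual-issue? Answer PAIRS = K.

PAIRS = 4

  cy0 -> i0 (bne) no-port BR/BR
  cy1 -> i1+i2 (blt;st) pair
  cy2 -> i3+i4 (ld;and) pair
  cy3 -> i5 (mul) RAW r5
  cy4 -> i6+i7 (sub;or) pair
  cy5 -> i8+i9 (mul;beq) pair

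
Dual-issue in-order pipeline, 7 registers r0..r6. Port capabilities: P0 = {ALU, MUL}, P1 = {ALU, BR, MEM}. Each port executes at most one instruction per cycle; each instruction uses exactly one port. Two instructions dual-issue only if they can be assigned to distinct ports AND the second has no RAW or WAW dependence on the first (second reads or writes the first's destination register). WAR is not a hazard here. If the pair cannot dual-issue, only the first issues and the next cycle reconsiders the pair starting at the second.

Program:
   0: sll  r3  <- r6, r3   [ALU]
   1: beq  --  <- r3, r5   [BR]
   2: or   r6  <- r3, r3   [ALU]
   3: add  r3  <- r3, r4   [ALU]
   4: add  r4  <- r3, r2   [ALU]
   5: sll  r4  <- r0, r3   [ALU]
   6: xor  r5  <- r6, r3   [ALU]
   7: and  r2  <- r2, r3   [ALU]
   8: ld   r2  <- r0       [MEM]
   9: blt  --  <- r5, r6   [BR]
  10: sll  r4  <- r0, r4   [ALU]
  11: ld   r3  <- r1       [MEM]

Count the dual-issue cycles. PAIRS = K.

t=0 i0:sll.ALU ; RAW r3
t=1 i1&i2:beq.BR+or.ALU ; 2-wide
t=2 i3:add.ALU ; RAW r3
t=3 i4:add.ALU ; WAW r4
t=4 i5&i6:sll.ALU+xor.ALU ; 2-wide
t=5 i7:and.ALU ; WAW r2
t=6 i8:ld.MEM ; no-port MEM/BR
t=7 i9&i10:blt.BR+sll.ALU ; 2-wide
t=8 i11:ld.MEM ; tail

PAIRS = 3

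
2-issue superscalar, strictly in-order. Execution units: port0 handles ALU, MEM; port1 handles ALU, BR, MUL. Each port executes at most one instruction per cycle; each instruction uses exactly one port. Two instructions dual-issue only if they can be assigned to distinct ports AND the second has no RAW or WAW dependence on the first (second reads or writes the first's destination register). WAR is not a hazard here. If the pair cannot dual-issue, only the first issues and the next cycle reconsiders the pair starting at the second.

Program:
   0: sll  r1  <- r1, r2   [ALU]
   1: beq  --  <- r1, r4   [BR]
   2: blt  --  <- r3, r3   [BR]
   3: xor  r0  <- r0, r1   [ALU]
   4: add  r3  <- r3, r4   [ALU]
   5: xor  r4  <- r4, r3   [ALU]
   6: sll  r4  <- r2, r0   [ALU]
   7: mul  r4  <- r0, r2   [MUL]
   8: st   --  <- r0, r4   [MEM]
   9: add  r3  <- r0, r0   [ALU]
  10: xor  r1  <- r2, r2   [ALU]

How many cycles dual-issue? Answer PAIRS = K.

PAIRS = 2

t=0 i0:sll ; RAW r1
t=1 i1:beq ; no-port BR/BR
t=2 i2,i3:blt/xor ; 2-wide
t=3 i4:add ; RAW r3
t=4 i5:xor ; WAW r4
t=5 i6:sll ; WAW r4
t=6 i7:mul ; RAW r4
t=7 i8,i9:st/add ; 2-wide
t=8 i10:xor ; tail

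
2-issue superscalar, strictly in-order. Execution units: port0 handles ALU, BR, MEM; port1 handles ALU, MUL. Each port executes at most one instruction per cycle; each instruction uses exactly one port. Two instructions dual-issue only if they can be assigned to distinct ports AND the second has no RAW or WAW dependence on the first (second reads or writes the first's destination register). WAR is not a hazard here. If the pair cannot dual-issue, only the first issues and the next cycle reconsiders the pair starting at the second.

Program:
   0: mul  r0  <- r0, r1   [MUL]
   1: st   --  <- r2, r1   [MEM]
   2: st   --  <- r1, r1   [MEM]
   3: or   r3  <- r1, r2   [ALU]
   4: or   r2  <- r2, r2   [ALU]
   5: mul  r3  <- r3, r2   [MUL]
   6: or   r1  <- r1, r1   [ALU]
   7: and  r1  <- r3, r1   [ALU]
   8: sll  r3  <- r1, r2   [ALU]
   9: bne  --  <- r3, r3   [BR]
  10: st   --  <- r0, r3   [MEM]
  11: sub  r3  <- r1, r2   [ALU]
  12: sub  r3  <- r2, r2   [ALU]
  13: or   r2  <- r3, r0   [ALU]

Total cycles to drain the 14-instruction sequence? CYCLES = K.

CYCLES = 10

0. mul.MUL st.MEM @i0+i1  | 2-wide
1. st.MEM or.ALU @i2+i3  | 2-wide
2. or.ALU @i4  | RAW r2
3. mul.MUL or.ALU @i5+i6  | 2-wide
4. and.ALU @i7  | RAW r1
5. sll.ALU @i8  | RAW r3
6. bne.BR @i9  | no-port BR/MEM
7. st.MEM sub.ALU @i10+i11  | 2-wide
8. sub.ALU @i12  | RAW r3
9. or.ALU @i13  | tail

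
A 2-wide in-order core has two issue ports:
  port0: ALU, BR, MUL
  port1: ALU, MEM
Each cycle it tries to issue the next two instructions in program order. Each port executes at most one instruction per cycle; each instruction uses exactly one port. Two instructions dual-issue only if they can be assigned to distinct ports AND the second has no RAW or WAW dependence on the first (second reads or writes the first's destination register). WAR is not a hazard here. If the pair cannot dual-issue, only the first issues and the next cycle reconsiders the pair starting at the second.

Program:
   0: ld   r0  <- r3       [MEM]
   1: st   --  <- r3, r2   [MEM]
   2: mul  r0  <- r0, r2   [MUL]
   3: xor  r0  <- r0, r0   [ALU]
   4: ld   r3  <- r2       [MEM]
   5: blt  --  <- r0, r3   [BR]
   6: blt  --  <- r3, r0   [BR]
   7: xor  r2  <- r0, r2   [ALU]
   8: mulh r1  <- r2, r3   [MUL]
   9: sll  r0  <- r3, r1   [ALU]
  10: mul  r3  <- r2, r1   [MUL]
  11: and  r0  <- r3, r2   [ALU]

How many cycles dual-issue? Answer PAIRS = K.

0. ld @i0  | no-port MEM/MEM
1. st/mul @i1,i2  | pair
2. xor/ld @i3,i4  | pair
3. blt @i5  | no-port BR/BR
4. blt/xor @i6,i7  | pair
5. mulh @i8  | RAW r1
6. sll/mul @i9,i10  | pair
7. and @i11  | tail

PAIRS = 4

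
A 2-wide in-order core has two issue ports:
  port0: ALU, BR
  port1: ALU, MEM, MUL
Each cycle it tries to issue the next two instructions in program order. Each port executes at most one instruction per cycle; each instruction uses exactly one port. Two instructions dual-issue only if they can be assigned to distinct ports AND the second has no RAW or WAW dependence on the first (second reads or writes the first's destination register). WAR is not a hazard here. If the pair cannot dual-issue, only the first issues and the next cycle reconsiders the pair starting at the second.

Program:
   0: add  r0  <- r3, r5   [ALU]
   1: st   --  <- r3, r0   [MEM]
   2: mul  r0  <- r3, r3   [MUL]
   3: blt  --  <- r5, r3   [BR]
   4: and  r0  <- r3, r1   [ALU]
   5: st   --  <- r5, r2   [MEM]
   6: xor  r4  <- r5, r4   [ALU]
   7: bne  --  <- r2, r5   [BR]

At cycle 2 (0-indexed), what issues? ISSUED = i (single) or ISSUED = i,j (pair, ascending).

t=0 i0:add.ALU ; RAW r0
t=1 i1:st.MEM ; no-port MEM/MUL
t=2 i2+i3:mul.MUL blt.BR ; dual
t=3 i4+i5:and.ALU st.MEM ; dual
t=4 i6+i7:xor.ALU bne.BR ; dual

ISSUED = 2,3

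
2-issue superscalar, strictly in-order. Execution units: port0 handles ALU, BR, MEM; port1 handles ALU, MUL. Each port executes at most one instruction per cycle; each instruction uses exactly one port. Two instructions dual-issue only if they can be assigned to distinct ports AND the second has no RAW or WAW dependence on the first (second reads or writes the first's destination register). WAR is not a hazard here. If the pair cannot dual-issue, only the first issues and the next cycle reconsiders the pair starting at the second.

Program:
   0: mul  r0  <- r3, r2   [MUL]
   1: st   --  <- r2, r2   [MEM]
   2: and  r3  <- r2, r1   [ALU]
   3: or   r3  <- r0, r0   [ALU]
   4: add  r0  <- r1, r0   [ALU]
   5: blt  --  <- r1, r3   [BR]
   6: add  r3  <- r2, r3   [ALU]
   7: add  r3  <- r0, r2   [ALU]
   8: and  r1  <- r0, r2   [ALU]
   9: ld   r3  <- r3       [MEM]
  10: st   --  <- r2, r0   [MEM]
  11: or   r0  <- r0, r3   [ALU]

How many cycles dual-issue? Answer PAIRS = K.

[0] i0&i1  mul.MUL/st.MEM  -- pair
[1] i2  and.ALU  -- WAW r3
[2] i3&i4  or.ALU/add.ALU  -- pair
[3] i5&i6  blt.BR/add.ALU  -- pair
[4] i7&i8  add.ALU/and.ALU  -- pair
[5] i9  ld.MEM  -- no-port MEM/MEM
[6] i10&i11  st.MEM/or.ALU  -- pair

PAIRS = 5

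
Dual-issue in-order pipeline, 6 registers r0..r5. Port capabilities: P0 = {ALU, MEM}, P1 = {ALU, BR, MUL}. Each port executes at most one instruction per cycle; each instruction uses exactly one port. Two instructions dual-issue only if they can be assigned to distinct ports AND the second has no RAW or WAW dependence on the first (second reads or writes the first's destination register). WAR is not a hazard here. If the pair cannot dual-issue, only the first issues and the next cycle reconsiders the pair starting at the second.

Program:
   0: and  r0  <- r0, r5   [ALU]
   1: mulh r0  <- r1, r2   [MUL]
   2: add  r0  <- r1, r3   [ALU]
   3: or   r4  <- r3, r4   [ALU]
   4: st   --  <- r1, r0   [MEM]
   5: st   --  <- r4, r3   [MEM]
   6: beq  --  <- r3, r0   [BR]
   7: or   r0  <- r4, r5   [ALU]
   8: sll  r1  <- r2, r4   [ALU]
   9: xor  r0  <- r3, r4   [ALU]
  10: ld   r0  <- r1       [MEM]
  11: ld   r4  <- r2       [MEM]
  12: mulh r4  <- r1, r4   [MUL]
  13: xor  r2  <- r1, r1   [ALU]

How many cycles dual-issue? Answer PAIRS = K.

t=0 i0:and ; WAW r0
t=1 i1:mulh ; WAW r0
t=2 i2+i3:add+or ; 2-wide
t=3 i4:st ; no-port MEM/MEM
t=4 i5+i6:st+beq ; 2-wide
t=5 i7+i8:or+sll ; 2-wide
t=6 i9:xor ; WAW r0
t=7 i10:ld ; no-port MEM/MEM
t=8 i11:ld ; RAW+WAW r4
t=9 i12+i13:mulh+xor ; 2-wide

PAIRS = 4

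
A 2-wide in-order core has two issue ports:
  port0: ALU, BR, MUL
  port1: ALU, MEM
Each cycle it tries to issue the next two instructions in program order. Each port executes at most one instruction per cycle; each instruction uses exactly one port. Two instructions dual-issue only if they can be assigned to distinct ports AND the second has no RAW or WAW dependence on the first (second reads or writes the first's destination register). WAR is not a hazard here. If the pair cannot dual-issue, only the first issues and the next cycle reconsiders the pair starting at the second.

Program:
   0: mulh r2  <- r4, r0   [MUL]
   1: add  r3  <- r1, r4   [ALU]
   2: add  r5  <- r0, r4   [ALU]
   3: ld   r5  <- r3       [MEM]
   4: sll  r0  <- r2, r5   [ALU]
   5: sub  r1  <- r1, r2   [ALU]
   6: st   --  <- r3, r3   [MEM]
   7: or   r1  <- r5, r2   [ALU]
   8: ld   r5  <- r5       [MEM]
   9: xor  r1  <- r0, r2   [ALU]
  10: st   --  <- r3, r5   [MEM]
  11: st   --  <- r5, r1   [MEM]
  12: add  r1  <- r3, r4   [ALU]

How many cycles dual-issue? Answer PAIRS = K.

t=0 i0/i1:mulh;add ; pair
t=1 i2:add ; WAW r5
t=2 i3:ld ; RAW r5
t=3 i4/i5:sll;sub ; pair
t=4 i6/i7:st;or ; pair
t=5 i8/i9:ld;xor ; pair
t=6 i10:st ; no-port MEM/MEM
t=7 i11/i12:st;add ; pair

PAIRS = 5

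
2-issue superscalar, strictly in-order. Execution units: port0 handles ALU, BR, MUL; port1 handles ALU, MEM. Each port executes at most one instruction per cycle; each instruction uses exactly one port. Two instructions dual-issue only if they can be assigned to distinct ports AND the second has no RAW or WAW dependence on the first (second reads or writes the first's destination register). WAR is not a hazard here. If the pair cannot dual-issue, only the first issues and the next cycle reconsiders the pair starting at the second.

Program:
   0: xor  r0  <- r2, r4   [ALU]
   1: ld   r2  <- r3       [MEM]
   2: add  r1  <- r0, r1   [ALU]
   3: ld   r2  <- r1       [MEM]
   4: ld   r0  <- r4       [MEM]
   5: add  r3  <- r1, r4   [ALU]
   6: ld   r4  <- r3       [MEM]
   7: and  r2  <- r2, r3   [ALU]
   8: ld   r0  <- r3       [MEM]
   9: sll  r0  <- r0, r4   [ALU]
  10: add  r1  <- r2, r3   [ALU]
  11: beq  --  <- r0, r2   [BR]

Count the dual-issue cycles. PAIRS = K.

PAIRS = 4

#0 head=0: xor.ALU ld.MEM i0,i1 2-wide
#1 head=2: add.ALU i2 RAW r1
#2 head=3: ld.MEM i3 no-port MEM/MEM
#3 head=4: ld.MEM add.ALU i4,i5 2-wide
#4 head=6: ld.MEM and.ALU i6,i7 2-wide
#5 head=8: ld.MEM i8 RAW+WAW r0
#6 head=9: sll.ALU add.ALU i9,i10 2-wide
#7 head=11: beq.BR i11 tail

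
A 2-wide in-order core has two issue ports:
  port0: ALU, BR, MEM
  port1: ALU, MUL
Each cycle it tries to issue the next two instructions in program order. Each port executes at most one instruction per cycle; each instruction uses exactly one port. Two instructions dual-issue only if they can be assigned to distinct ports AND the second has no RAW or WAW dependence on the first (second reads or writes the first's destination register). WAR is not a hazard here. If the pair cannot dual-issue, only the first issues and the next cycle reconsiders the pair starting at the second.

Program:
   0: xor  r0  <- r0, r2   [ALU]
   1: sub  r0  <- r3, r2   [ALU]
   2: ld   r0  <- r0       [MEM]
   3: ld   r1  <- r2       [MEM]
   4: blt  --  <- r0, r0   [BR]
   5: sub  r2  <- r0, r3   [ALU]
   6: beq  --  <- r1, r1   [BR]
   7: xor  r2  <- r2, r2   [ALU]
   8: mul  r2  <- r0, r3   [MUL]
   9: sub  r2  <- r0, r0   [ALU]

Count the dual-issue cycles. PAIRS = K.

PAIRS = 2

#0 head=0: xor i0 WAW r0
#1 head=1: sub i1 RAW+WAW r0
#2 head=2: ld i2 no-port MEM/MEM
#3 head=3: ld i3 no-port MEM/BR
#4 head=4: blt;sub i4&i5 dual
#5 head=6: beq;xor i6&i7 dual
#6 head=8: mul i8 WAW r2
#7 head=9: sub i9 tail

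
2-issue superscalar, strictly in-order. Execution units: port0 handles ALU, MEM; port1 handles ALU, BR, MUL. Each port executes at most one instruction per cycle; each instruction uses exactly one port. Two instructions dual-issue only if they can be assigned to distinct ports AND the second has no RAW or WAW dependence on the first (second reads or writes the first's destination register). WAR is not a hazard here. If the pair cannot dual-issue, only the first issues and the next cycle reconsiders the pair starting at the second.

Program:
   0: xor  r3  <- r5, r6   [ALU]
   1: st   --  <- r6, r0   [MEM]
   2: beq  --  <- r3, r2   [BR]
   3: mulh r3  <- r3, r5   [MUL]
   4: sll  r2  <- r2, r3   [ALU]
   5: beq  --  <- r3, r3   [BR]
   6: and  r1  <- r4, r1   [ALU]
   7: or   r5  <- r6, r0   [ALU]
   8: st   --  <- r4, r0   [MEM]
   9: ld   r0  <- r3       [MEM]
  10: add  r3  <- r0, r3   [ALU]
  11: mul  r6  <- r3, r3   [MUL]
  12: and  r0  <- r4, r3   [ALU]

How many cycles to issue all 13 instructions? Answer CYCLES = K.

CYCLES = 9

0. xor.ALU/st.MEM @i0+i1  | dual
1. beq.BR @i2  | no-port BR/MUL
2. mulh.MUL @i3  | RAW r3
3. sll.ALU/beq.BR @i4+i5  | dual
4. and.ALU/or.ALU @i6+i7  | dual
5. st.MEM @i8  | no-port MEM/MEM
6. ld.MEM @i9  | RAW r0
7. add.ALU @i10  | RAW r3
8. mul.MUL/and.ALU @i11+i12  | dual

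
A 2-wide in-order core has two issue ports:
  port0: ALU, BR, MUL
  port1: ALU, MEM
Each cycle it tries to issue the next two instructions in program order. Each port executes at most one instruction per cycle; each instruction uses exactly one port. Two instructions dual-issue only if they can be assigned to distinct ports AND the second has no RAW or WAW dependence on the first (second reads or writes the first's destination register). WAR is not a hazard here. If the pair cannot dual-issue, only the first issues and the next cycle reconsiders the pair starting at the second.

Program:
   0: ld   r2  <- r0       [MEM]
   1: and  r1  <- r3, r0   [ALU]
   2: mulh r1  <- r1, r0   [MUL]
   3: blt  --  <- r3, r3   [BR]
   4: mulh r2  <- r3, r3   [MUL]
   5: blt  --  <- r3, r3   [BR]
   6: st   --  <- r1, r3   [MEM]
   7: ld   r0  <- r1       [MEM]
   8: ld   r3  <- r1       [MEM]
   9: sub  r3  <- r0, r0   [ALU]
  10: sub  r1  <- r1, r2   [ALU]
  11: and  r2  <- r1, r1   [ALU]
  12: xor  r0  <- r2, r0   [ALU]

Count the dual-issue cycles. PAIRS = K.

PAIRS = 3

c0: i0+i1 ld/and  2-wide
c1: i2 mulh  no-port MUL/BR
c2: i3 blt  no-port BR/MUL
c3: i4 mulh  no-port MUL/BR
c4: i5+i6 blt/st  2-wide
c5: i7 ld  no-port MEM/MEM
c6: i8 ld  WAW r3
c7: i9+i10 sub/sub  2-wide
c8: i11 and  RAW r2
c9: i12 xor  tail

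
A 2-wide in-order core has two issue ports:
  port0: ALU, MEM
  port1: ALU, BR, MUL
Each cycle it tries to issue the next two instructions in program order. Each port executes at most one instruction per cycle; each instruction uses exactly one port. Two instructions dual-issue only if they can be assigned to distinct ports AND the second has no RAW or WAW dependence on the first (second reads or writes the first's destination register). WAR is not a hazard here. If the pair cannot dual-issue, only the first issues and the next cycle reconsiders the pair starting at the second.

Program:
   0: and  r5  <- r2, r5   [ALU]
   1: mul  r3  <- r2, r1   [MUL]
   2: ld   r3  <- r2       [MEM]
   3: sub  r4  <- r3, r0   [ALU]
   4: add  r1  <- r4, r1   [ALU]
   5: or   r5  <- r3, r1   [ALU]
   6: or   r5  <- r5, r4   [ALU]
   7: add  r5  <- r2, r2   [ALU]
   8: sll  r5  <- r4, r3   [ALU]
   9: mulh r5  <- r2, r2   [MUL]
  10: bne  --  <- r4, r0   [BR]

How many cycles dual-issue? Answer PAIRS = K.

PAIRS = 1

#0 head=0: and mul i0+i1 pair
#1 head=2: ld i2 RAW r3
#2 head=3: sub i3 RAW r4
#3 head=4: add i4 RAW r1
#4 head=5: or i5 RAW+WAW r5
#5 head=6: or i6 WAW r5
#6 head=7: add i7 WAW r5
#7 head=8: sll i8 WAW r5
#8 head=9: mulh i9 no-port MUL/BR
#9 head=10: bne i10 tail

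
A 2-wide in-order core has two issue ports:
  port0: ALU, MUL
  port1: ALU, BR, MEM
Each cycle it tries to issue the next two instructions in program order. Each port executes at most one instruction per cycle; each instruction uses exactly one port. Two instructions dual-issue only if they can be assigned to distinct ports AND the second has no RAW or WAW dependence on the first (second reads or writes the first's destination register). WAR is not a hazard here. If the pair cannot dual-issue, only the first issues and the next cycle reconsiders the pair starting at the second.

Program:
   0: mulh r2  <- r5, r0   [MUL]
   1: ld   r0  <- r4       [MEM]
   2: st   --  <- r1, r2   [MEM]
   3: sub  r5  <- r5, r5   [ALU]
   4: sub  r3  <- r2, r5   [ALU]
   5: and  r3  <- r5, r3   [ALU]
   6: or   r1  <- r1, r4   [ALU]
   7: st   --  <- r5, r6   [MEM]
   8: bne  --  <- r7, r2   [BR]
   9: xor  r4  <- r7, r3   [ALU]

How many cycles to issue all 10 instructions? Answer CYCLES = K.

CYCLES = 6

0. mulh.MUL+ld.MEM @i0&i1  | 2-wide
1. st.MEM+sub.ALU @i2&i3  | 2-wide
2. sub.ALU @i4  | RAW+WAW r3
3. and.ALU+or.ALU @i5&i6  | 2-wide
4. st.MEM @i7  | no-port MEM/BR
5. bne.BR+xor.ALU @i8&i9  | 2-wide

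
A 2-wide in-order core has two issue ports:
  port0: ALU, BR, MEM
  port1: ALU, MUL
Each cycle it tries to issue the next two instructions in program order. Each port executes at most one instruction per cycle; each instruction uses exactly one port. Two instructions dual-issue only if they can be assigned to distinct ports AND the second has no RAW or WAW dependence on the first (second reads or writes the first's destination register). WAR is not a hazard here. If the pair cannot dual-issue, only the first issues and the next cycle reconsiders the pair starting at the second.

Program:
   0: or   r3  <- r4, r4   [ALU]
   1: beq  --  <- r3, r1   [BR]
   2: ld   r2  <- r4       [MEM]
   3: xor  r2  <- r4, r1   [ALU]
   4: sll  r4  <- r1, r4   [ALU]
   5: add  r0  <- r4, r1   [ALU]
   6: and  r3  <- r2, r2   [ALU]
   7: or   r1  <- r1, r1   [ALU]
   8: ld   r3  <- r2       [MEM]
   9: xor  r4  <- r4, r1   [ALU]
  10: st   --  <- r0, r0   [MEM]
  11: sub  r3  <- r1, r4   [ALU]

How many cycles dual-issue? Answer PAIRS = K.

t=0 i0:or.ALU ; RAW r3
t=1 i1:beq.BR ; no-port BR/MEM
t=2 i2:ld.MEM ; WAW r2
t=3 i3,i4:xor.ALU+sll.ALU ; dual
t=4 i5,i6:add.ALU+and.ALU ; dual
t=5 i7,i8:or.ALU+ld.MEM ; dual
t=6 i9,i10:xor.ALU+st.MEM ; dual
t=7 i11:sub.ALU ; tail

PAIRS = 4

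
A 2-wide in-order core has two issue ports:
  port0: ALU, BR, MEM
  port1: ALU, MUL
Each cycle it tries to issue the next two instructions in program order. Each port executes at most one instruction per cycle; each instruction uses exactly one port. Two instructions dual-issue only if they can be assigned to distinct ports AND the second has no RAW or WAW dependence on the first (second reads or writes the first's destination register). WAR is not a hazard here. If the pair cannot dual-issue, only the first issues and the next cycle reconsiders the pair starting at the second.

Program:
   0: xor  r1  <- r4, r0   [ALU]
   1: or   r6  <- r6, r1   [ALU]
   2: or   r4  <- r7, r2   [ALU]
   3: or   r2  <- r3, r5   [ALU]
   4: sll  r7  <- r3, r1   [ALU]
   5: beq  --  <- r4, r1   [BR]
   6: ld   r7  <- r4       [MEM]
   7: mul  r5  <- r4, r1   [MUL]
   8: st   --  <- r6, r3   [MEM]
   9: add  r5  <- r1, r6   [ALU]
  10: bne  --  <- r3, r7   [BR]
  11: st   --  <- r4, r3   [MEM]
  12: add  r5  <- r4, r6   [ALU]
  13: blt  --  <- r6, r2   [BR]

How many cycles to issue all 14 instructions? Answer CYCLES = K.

c0: i0 xor.ALU  RAW r1
c1: i1/i2 or.ALU or.ALU  2-wide
c2: i3/i4 or.ALU sll.ALU  2-wide
c3: i5 beq.BR  no-port BR/MEM
c4: i6/i7 ld.MEM mul.MUL  2-wide
c5: i8/i9 st.MEM add.ALU  2-wide
c6: i10 bne.BR  no-port BR/MEM
c7: i11/i12 st.MEM add.ALU  2-wide
c8: i13 blt.BR  tail

CYCLES = 9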